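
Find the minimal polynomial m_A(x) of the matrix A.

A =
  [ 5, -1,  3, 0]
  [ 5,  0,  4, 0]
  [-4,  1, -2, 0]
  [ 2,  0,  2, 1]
x^3 - 3*x^2 + 3*x - 1

The characteristic polynomial is χ_A(x) = (x - 1)^4, so the eigenvalues are known. The minimal polynomial is
  m_A(x) = Π_λ (x − λ)^{k_λ}
where k_λ is the size of the *largest* Jordan block for λ (equivalently, the smallest k with (A − λI)^k v = 0 for every generalised eigenvector v of λ).

  λ = 1: largest Jordan block has size 3, contributing (x − 1)^3

So m_A(x) = (x - 1)^3 = x^3 - 3*x^2 + 3*x - 1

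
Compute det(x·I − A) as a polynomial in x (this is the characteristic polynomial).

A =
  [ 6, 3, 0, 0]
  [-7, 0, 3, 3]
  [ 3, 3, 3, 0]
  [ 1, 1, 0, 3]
x^4 - 12*x^3 + 54*x^2 - 108*x + 81

Expanding det(x·I − A) (e.g. by cofactor expansion or by noting that A is similar to its Jordan form J, which has the same characteristic polynomial as A) gives
  χ_A(x) = x^4 - 12*x^3 + 54*x^2 - 108*x + 81
which factors as (x - 3)^4. The eigenvalues (with algebraic multiplicities) are λ = 3 with multiplicity 4.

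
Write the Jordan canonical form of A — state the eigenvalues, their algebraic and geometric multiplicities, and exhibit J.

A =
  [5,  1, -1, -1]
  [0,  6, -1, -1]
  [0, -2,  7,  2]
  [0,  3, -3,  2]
J_2(5) ⊕ J_1(5) ⊕ J_1(5)

The characteristic polynomial is
  det(x·I − A) = x^4 - 20*x^3 + 150*x^2 - 500*x + 625 = (x - 5)^4

Eigenvalues and multiplicities (the geometric multiplicity of λ is n − rank(A − λI), which equals the number of Jordan blocks for λ):
  λ = 5: algebraic multiplicity = 4, geometric multiplicity = 3

Determining the block sizes for each eigenvalue:
  λ = 5: 3 blocks summing to 4 forces exactly one block of size 2 and the rest size 1 → block sizes [2, 1, 1]

Assembling the blocks gives a Jordan form
J =
  [5, 1, 0, 0]
  [0, 5, 0, 0]
  [0, 0, 5, 0]
  [0, 0, 0, 5]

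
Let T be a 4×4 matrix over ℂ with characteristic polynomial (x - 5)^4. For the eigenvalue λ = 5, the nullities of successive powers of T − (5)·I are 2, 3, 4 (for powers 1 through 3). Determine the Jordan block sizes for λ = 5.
Block sizes for λ = 5: [3, 1]

From the dimensions of kernels of powers, the number of Jordan blocks of size at least j is d_j − d_{j−1} where d_j = dim ker(N^j) (with d_0 = 0). Computing the differences gives [2, 1, 1].
The number of blocks of size exactly k is (#blocks of size ≥ k) − (#blocks of size ≥ k + 1), so the partition is: 1 block(s) of size 1, 1 block(s) of size 3.
In nonincreasing order the block sizes are [3, 1].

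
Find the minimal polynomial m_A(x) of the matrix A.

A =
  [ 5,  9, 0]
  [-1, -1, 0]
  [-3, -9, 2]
x^2 - 4*x + 4

The characteristic polynomial is χ_A(x) = (x - 2)^3, so the eigenvalues are known. The minimal polynomial is
  m_A(x) = Π_λ (x − λ)^{k_λ}
where k_λ is the size of the *largest* Jordan block for λ (equivalently, the smallest k with (A − λI)^k v = 0 for every generalised eigenvector v of λ).

  λ = 2: largest Jordan block has size 2, contributing (x − 2)^2

So m_A(x) = (x - 2)^2 = x^2 - 4*x + 4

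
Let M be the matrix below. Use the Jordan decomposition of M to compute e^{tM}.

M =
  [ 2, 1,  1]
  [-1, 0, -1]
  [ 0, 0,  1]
e^{tM} =
  [t*exp(t) + exp(t), t*exp(t), t*exp(t)]
  [-t*exp(t), -t*exp(t) + exp(t), -t*exp(t)]
  [0, 0, exp(t)]

Strategy: write M = P · J · P⁻¹ where J is a Jordan canonical form, so e^{tM} = P · e^{tJ} · P⁻¹, and e^{tJ} can be computed block-by-block.

M has Jordan form
J =
  [1, 1, 0]
  [0, 1, 0]
  [0, 0, 1]
(up to reordering of blocks).

Per-block formulas:
  For a 1×1 block at λ = 1: exp(t · [1]) = [e^(1t)].
  For a 2×2 Jordan block J_2(1): exp(t · J_2(1)) = e^(1t)·(I + t·N), where N is the 2×2 nilpotent shift.

After assembling e^{tJ} and conjugating by P, we get:

e^{tM} =
  [t*exp(t) + exp(t), t*exp(t), t*exp(t)]
  [-t*exp(t), -t*exp(t) + exp(t), -t*exp(t)]
  [0, 0, exp(t)]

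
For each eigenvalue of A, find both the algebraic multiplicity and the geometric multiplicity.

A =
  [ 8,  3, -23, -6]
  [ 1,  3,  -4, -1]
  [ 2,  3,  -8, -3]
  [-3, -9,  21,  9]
λ = 3: alg = 4, geom = 2

Step 1 — factor the characteristic polynomial to read off the algebraic multiplicities:
  χ_A(x) = (x - 3)^4

Step 2 — compute geometric multiplicities via the rank-nullity identity g(λ) = n − rank(A − λI):
  rank(A − (3)·I) = 2, so dim ker(A − (3)·I) = n − 2 = 2

Summary:
  λ = 3: algebraic multiplicity = 4, geometric multiplicity = 2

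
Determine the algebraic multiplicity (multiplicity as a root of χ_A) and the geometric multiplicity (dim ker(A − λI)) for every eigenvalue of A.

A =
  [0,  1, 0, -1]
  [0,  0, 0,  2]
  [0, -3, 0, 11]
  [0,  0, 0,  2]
λ = 0: alg = 3, geom = 2; λ = 2: alg = 1, geom = 1

Step 1 — factor the characteristic polynomial to read off the algebraic multiplicities:
  χ_A(x) = x^3*(x - 2)

Step 2 — compute geometric multiplicities via the rank-nullity identity g(λ) = n − rank(A − λI):
  rank(A − (0)·I) = 2, so dim ker(A − (0)·I) = n − 2 = 2
  rank(A − (2)·I) = 3, so dim ker(A − (2)·I) = n − 3 = 1

Summary:
  λ = 0: algebraic multiplicity = 3, geometric multiplicity = 2
  λ = 2: algebraic multiplicity = 1, geometric multiplicity = 1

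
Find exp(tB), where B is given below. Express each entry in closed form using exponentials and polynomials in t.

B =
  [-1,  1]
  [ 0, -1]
e^{tB} =
  [exp(-t), t*exp(-t)]
  [0, exp(-t)]

Strategy: write B = P · J · P⁻¹ where J is a Jordan canonical form, so e^{tB} = P · e^{tJ} · P⁻¹, and e^{tJ} can be computed block-by-block.

B has Jordan form
J =
  [-1,  1]
  [ 0, -1]
(up to reordering of blocks).

Per-block formulas:
  For a 2×2 Jordan block J_2(-1): exp(t · J_2(-1)) = e^(-1t)·(I + t·N), where N is the 2×2 nilpotent shift.

After assembling e^{tJ} and conjugating by P, we get:

e^{tB} =
  [exp(-t), t*exp(-t)]
  [0, exp(-t)]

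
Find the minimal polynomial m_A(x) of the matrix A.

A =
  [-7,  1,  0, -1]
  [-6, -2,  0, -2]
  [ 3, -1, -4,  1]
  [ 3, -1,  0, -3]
x^2 + 8*x + 16

The characteristic polynomial is χ_A(x) = (x + 4)^4, so the eigenvalues are known. The minimal polynomial is
  m_A(x) = Π_λ (x − λ)^{k_λ}
where k_λ is the size of the *largest* Jordan block for λ (equivalently, the smallest k with (A − λI)^k v = 0 for every generalised eigenvector v of λ).

  λ = -4: largest Jordan block has size 2, contributing (x + 4)^2

So m_A(x) = (x + 4)^2 = x^2 + 8*x + 16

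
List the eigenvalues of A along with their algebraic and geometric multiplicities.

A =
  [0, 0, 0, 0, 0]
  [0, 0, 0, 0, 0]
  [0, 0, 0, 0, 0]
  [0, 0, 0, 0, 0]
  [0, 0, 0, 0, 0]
λ = 0: alg = 5, geom = 5

Step 1 — factor the characteristic polynomial to read off the algebraic multiplicities:
  χ_A(x) = x^5

Step 2 — compute geometric multiplicities via the rank-nullity identity g(λ) = n − rank(A − λI):
  rank(A − (0)·I) = 0, so dim ker(A − (0)·I) = n − 0 = 5

Summary:
  λ = 0: algebraic multiplicity = 5, geometric multiplicity = 5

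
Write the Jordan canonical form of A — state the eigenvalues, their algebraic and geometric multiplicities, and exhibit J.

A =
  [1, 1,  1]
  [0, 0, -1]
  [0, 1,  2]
J_2(1) ⊕ J_1(1)

The characteristic polynomial is
  det(x·I − A) = x^3 - 3*x^2 + 3*x - 1 = (x - 1)^3

Eigenvalues and multiplicities (the geometric multiplicity of λ is n − rank(A − λI), which equals the number of Jordan blocks for λ):
  λ = 1: algebraic multiplicity = 3, geometric multiplicity = 2

Determining the block sizes for each eigenvalue:
  λ = 1: 2 blocks summing to 3 forces exactly one block of size 2 and the rest size 1 → block sizes [2, 1]

Assembling the blocks gives a Jordan form
J =
  [1, 1, 0]
  [0, 1, 0]
  [0, 0, 1]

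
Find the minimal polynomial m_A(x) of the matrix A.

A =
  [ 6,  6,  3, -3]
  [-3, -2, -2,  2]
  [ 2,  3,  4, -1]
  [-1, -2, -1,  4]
x^3 - 9*x^2 + 27*x - 27

The characteristic polynomial is χ_A(x) = (x - 3)^4, so the eigenvalues are known. The minimal polynomial is
  m_A(x) = Π_λ (x − λ)^{k_λ}
where k_λ is the size of the *largest* Jordan block for λ (equivalently, the smallest k with (A − λI)^k v = 0 for every generalised eigenvector v of λ).

  λ = 3: largest Jordan block has size 3, contributing (x − 3)^3

So m_A(x) = (x - 3)^3 = x^3 - 9*x^2 + 27*x - 27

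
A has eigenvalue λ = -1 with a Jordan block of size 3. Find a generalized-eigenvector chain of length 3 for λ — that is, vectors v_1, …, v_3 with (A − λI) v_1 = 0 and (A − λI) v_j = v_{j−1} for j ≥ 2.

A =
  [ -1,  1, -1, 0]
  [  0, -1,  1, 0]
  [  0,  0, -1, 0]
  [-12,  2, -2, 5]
A Jordan chain for λ = -1 of length 3:
v_1 = (1, 0, 0, 2)ᵀ
v_2 = (-1, 1, 0, -2)ᵀ
v_3 = (0, 0, 1, 0)ᵀ

Let N = A − (-1)·I. We want v_3 with N^3 v_3 = 0 but N^2 v_3 ≠ 0; then v_{j-1} := N · v_j for j = 3, …, 2.

Pick v_3 = (0, 0, 1, 0)ᵀ.
Then v_2 = N · v_3 = (-1, 1, 0, -2)ᵀ.
Then v_1 = N · v_2 = (1, 0, 0, 2)ᵀ.

Sanity check: (A − (-1)·I) v_1 = (0, 0, 0, 0)ᵀ = 0. ✓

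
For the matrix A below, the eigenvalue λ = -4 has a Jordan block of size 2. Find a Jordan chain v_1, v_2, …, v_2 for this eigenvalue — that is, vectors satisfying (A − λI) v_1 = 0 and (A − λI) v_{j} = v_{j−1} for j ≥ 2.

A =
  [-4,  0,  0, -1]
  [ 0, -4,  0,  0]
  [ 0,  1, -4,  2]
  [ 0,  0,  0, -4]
A Jordan chain for λ = -4 of length 2:
v_1 = (0, 0, 1, 0)ᵀ
v_2 = (0, 1, 0, 0)ᵀ

Let N = A − (-4)·I. We want v_2 with N^2 v_2 = 0 but N^1 v_2 ≠ 0; then v_{j-1} := N · v_j for j = 2, …, 2.

Pick v_2 = (0, 1, 0, 0)ᵀ.
Then v_1 = N · v_2 = (0, 0, 1, 0)ᵀ.

Sanity check: (A − (-4)·I) v_1 = (0, 0, 0, 0)ᵀ = 0. ✓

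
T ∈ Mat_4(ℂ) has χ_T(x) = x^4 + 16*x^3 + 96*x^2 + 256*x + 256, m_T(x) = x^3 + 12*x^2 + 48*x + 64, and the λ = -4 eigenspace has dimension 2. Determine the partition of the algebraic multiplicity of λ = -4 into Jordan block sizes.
Block sizes for λ = -4: [3, 1]

Step 1 — from the characteristic polynomial, algebraic multiplicity of λ = -4 is 4. From dim ker(T − (-4)·I) = 2, there are exactly 2 Jordan blocks for λ = -4.
Step 2 — from the minimal polynomial, the factor (x + 4)^3 tells us the largest block for λ = -4 has size 3.
Step 3 — with total size 4, 2 blocks, and largest block 3, the block sizes (in nonincreasing order) are [3, 1].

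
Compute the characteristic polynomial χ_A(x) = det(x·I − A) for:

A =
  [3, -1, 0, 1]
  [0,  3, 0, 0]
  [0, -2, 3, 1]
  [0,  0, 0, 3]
x^4 - 12*x^3 + 54*x^2 - 108*x + 81

Expanding det(x·I − A) (e.g. by cofactor expansion or by noting that A is similar to its Jordan form J, which has the same characteristic polynomial as A) gives
  χ_A(x) = x^4 - 12*x^3 + 54*x^2 - 108*x + 81
which factors as (x - 3)^4. The eigenvalues (with algebraic multiplicities) are λ = 3 with multiplicity 4.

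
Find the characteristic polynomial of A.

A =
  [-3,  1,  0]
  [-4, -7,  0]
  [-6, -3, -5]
x^3 + 15*x^2 + 75*x + 125

Expanding det(x·I − A) (e.g. by cofactor expansion or by noting that A is similar to its Jordan form J, which has the same characteristic polynomial as A) gives
  χ_A(x) = x^3 + 15*x^2 + 75*x + 125
which factors as (x + 5)^3. The eigenvalues (with algebraic multiplicities) are λ = -5 with multiplicity 3.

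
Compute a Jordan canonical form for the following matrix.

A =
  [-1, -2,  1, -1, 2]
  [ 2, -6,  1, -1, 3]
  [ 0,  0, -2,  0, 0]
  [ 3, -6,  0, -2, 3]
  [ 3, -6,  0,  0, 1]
J_3(-2) ⊕ J_1(-2) ⊕ J_1(-2)

The characteristic polynomial is
  det(x·I − A) = x^5 + 10*x^4 + 40*x^3 + 80*x^2 + 80*x + 32 = (x + 2)^5

Eigenvalues and multiplicities (the geometric multiplicity of λ is n − rank(A − λI), which equals the number of Jordan blocks for λ):
  λ = -2: algebraic multiplicity = 5, geometric multiplicity = 3

Determining the block sizes for each eigenvalue:
  λ = -2: with am = 5 and gm = 3, the partition is not yet determined (e.g. several partitions of 5 into 3 parts exist). Let N = A − (-2)·I. Computing rank(N^1) = 2, rank(N^2) = 1, rank(N^3) = 0; the number of blocks of size ≥ j is rank(N^{j−1}) − rank(N^j), giving [3, 1, 1]. So we have 1 block(s) of size 3, 2 block(s) of size 1 → block sizes [3, 1, 1]

Assembling the blocks gives a Jordan form
J =
  [-2,  1,  0,  0,  0]
  [ 0, -2,  1,  0,  0]
  [ 0,  0, -2,  0,  0]
  [ 0,  0,  0, -2,  0]
  [ 0,  0,  0,  0, -2]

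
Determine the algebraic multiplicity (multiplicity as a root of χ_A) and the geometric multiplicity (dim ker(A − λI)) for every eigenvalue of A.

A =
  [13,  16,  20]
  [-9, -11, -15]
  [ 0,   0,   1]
λ = 1: alg = 3, geom = 2

Step 1 — factor the characteristic polynomial to read off the algebraic multiplicities:
  χ_A(x) = (x - 1)^3

Step 2 — compute geometric multiplicities via the rank-nullity identity g(λ) = n − rank(A − λI):
  rank(A − (1)·I) = 1, so dim ker(A − (1)·I) = n − 1 = 2

Summary:
  λ = 1: algebraic multiplicity = 3, geometric multiplicity = 2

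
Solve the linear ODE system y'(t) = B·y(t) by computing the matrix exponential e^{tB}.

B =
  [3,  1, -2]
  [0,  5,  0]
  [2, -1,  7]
e^{tB} =
  [-2*t*exp(5*t) + exp(5*t), t*exp(5*t), -2*t*exp(5*t)]
  [0, exp(5*t), 0]
  [2*t*exp(5*t), -t*exp(5*t), 2*t*exp(5*t) + exp(5*t)]

Strategy: write B = P · J · P⁻¹ where J is a Jordan canonical form, so e^{tB} = P · e^{tJ} · P⁻¹, and e^{tJ} can be computed block-by-block.

B has Jordan form
J =
  [5, 1, 0]
  [0, 5, 0]
  [0, 0, 5]
(up to reordering of blocks).

Per-block formulas:
  For a 1×1 block at λ = 5: exp(t · [5]) = [e^(5t)].
  For a 2×2 Jordan block J_2(5): exp(t · J_2(5)) = e^(5t)·(I + t·N), where N is the 2×2 nilpotent shift.

After assembling e^{tJ} and conjugating by P, we get:

e^{tB} =
  [-2*t*exp(5*t) + exp(5*t), t*exp(5*t), -2*t*exp(5*t)]
  [0, exp(5*t), 0]
  [2*t*exp(5*t), -t*exp(5*t), 2*t*exp(5*t) + exp(5*t)]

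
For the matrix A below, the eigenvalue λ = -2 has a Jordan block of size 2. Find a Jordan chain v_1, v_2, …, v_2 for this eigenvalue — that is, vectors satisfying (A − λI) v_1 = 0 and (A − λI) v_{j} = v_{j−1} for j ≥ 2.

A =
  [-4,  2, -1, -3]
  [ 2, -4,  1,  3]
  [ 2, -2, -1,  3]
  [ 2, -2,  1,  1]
A Jordan chain for λ = -2 of length 2:
v_1 = (-2, 2, 2, 2)ᵀ
v_2 = (1, 0, 0, 0)ᵀ

Let N = A − (-2)·I. We want v_2 with N^2 v_2 = 0 but N^1 v_2 ≠ 0; then v_{j-1} := N · v_j for j = 2, …, 2.

Pick v_2 = (1, 0, 0, 0)ᵀ.
Then v_1 = N · v_2 = (-2, 2, 2, 2)ᵀ.

Sanity check: (A − (-2)·I) v_1 = (0, 0, 0, 0)ᵀ = 0. ✓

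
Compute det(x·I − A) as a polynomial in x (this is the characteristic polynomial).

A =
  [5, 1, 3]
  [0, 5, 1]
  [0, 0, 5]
x^3 - 15*x^2 + 75*x - 125

Expanding det(x·I − A) (e.g. by cofactor expansion or by noting that A is similar to its Jordan form J, which has the same characteristic polynomial as A) gives
  χ_A(x) = x^3 - 15*x^2 + 75*x - 125
which factors as (x - 5)^3. The eigenvalues (with algebraic multiplicities) are λ = 5 with multiplicity 3.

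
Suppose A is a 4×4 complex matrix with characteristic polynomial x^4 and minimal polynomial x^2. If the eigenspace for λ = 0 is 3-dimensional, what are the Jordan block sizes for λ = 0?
Block sizes for λ = 0: [2, 1, 1]

Step 1 — from the characteristic polynomial, algebraic multiplicity of λ = 0 is 4. From dim ker(A − (0)·I) = 3, there are exactly 3 Jordan blocks for λ = 0.
Step 2 — from the minimal polynomial, the factor (x − 0)^2 tells us the largest block for λ = 0 has size 2.
Step 3 — with total size 4, 3 blocks, and largest block 2, the block sizes (in nonincreasing order) are [2, 1, 1].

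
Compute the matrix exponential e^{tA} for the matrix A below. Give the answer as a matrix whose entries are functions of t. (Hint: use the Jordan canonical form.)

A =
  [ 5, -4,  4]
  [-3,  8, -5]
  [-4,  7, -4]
e^{tA} =
  [2*t*exp(3*t) + exp(3*t), -4*t*exp(3*t), 4*t*exp(3*t)]
  [-t^2*exp(3*t)/2 - 3*t*exp(3*t), t^2*exp(3*t) + 5*t*exp(3*t) + exp(3*t), -t^2*exp(3*t) - 5*t*exp(3*t)]
  [-t^2*exp(3*t)/2 - 4*t*exp(3*t), t^2*exp(3*t) + 7*t*exp(3*t), -t^2*exp(3*t) - 7*t*exp(3*t) + exp(3*t)]

Strategy: write A = P · J · P⁻¹ where J is a Jordan canonical form, so e^{tA} = P · e^{tJ} · P⁻¹, and e^{tJ} can be computed block-by-block.

A has Jordan form
J =
  [3, 1, 0]
  [0, 3, 1]
  [0, 0, 3]
(up to reordering of blocks).

Per-block formulas:
  For a 3×3 Jordan block J_3(3): exp(t · J_3(3)) = e^(3t)·(I + t·N + (t^2/2)·N^2), where N is the 3×3 nilpotent shift.

After assembling e^{tJ} and conjugating by P, we get:

e^{tA} =
  [2*t*exp(3*t) + exp(3*t), -4*t*exp(3*t), 4*t*exp(3*t)]
  [-t^2*exp(3*t)/2 - 3*t*exp(3*t), t^2*exp(3*t) + 5*t*exp(3*t) + exp(3*t), -t^2*exp(3*t) - 5*t*exp(3*t)]
  [-t^2*exp(3*t)/2 - 4*t*exp(3*t), t^2*exp(3*t) + 7*t*exp(3*t), -t^2*exp(3*t) - 7*t*exp(3*t) + exp(3*t)]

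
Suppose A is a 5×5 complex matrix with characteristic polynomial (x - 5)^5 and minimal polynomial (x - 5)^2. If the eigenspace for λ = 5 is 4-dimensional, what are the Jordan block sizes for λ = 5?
Block sizes for λ = 5: [2, 1, 1, 1]

Step 1 — from the characteristic polynomial, algebraic multiplicity of λ = 5 is 5. From dim ker(A − (5)·I) = 4, there are exactly 4 Jordan blocks for λ = 5.
Step 2 — from the minimal polynomial, the factor (x − 5)^2 tells us the largest block for λ = 5 has size 2.
Step 3 — with total size 5, 4 blocks, and largest block 2, the block sizes (in nonincreasing order) are [2, 1, 1, 1].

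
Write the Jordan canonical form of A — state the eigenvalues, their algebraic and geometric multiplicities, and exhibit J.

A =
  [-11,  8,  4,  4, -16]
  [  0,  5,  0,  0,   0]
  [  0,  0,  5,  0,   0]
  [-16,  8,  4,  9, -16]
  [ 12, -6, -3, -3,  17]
J_2(5) ⊕ J_1(5) ⊕ J_1(5) ⊕ J_1(5)

The characteristic polynomial is
  det(x·I − A) = x^5 - 25*x^4 + 250*x^3 - 1250*x^2 + 3125*x - 3125 = (x - 5)^5

Eigenvalues and multiplicities (the geometric multiplicity of λ is n − rank(A − λI), which equals the number of Jordan blocks for λ):
  λ = 5: algebraic multiplicity = 5, geometric multiplicity = 4

Determining the block sizes for each eigenvalue:
  λ = 5: 4 blocks summing to 5 forces exactly one block of size 2 and the rest size 1 → block sizes [2, 1, 1, 1]

Assembling the blocks gives a Jordan form
J =
  [5, 1, 0, 0, 0]
  [0, 5, 0, 0, 0]
  [0, 0, 5, 0, 0]
  [0, 0, 0, 5, 0]
  [0, 0, 0, 0, 5]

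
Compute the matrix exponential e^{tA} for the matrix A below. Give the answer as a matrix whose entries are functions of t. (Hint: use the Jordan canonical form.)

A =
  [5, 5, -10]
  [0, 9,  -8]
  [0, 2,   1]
e^{tA} =
  [exp(5*t), 5*t*exp(5*t), -10*t*exp(5*t)]
  [0, 4*t*exp(5*t) + exp(5*t), -8*t*exp(5*t)]
  [0, 2*t*exp(5*t), -4*t*exp(5*t) + exp(5*t)]

Strategy: write A = P · J · P⁻¹ where J is a Jordan canonical form, so e^{tA} = P · e^{tJ} · P⁻¹, and e^{tJ} can be computed block-by-block.

A has Jordan form
J =
  [5, 1, 0]
  [0, 5, 0]
  [0, 0, 5]
(up to reordering of blocks).

Per-block formulas:
  For a 2×2 Jordan block J_2(5): exp(t · J_2(5)) = e^(5t)·(I + t·N), where N is the 2×2 nilpotent shift.
  For a 1×1 block at λ = 5: exp(t · [5]) = [e^(5t)].

After assembling e^{tJ} and conjugating by P, we get:

e^{tA} =
  [exp(5*t), 5*t*exp(5*t), -10*t*exp(5*t)]
  [0, 4*t*exp(5*t) + exp(5*t), -8*t*exp(5*t)]
  [0, 2*t*exp(5*t), -4*t*exp(5*t) + exp(5*t)]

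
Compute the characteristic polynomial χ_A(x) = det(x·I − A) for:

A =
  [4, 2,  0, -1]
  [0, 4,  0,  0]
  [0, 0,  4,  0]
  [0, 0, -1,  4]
x^4 - 16*x^3 + 96*x^2 - 256*x + 256

Expanding det(x·I − A) (e.g. by cofactor expansion or by noting that A is similar to its Jordan form J, which has the same characteristic polynomial as A) gives
  χ_A(x) = x^4 - 16*x^3 + 96*x^2 - 256*x + 256
which factors as (x - 4)^4. The eigenvalues (with algebraic multiplicities) are λ = 4 with multiplicity 4.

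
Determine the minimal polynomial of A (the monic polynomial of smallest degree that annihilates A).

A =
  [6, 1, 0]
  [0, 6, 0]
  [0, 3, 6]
x^2 - 12*x + 36

The characteristic polynomial is χ_A(x) = (x - 6)^3, so the eigenvalues are known. The minimal polynomial is
  m_A(x) = Π_λ (x − λ)^{k_λ}
where k_λ is the size of the *largest* Jordan block for λ (equivalently, the smallest k with (A − λI)^k v = 0 for every generalised eigenvector v of λ).

  λ = 6: largest Jordan block has size 2, contributing (x − 6)^2

So m_A(x) = (x - 6)^2 = x^2 - 12*x + 36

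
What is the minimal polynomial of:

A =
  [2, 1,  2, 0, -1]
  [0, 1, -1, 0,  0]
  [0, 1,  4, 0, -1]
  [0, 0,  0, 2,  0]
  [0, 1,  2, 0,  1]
x^3 - 6*x^2 + 12*x - 8

The characteristic polynomial is χ_A(x) = (x - 2)^5, so the eigenvalues are known. The minimal polynomial is
  m_A(x) = Π_λ (x − λ)^{k_λ}
where k_λ is the size of the *largest* Jordan block for λ (equivalently, the smallest k with (A − λI)^k v = 0 for every generalised eigenvector v of λ).

  λ = 2: largest Jordan block has size 3, contributing (x − 2)^3

So m_A(x) = (x - 2)^3 = x^3 - 6*x^2 + 12*x - 8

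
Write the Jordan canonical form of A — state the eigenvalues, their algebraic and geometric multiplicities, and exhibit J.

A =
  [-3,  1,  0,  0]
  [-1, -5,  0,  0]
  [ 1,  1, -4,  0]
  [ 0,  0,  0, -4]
J_2(-4) ⊕ J_1(-4) ⊕ J_1(-4)

The characteristic polynomial is
  det(x·I − A) = x^4 + 16*x^3 + 96*x^2 + 256*x + 256 = (x + 4)^4

Eigenvalues and multiplicities (the geometric multiplicity of λ is n − rank(A − λI), which equals the number of Jordan blocks for λ):
  λ = -4: algebraic multiplicity = 4, geometric multiplicity = 3

Determining the block sizes for each eigenvalue:
  λ = -4: 3 blocks summing to 4 forces exactly one block of size 2 and the rest size 1 → block sizes [2, 1, 1]

Assembling the blocks gives a Jordan form
J =
  [-4,  1,  0,  0]
  [ 0, -4,  0,  0]
  [ 0,  0, -4,  0]
  [ 0,  0,  0, -4]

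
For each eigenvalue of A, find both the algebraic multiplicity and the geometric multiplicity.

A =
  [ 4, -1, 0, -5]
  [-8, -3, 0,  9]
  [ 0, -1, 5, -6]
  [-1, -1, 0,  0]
λ = -2: alg = 2, geom = 1; λ = 5: alg = 2, geom = 1

Step 1 — factor the characteristic polynomial to read off the algebraic multiplicities:
  χ_A(x) = (x - 5)^2*(x + 2)^2

Step 2 — compute geometric multiplicities via the rank-nullity identity g(λ) = n − rank(A − λI):
  rank(A − (-2)·I) = 3, so dim ker(A − (-2)·I) = n − 3 = 1
  rank(A − (5)·I) = 3, so dim ker(A − (5)·I) = n − 3 = 1

Summary:
  λ = -2: algebraic multiplicity = 2, geometric multiplicity = 1
  λ = 5: algebraic multiplicity = 2, geometric multiplicity = 1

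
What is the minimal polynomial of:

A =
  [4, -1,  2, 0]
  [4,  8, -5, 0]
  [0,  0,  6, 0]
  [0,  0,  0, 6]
x^3 - 18*x^2 + 108*x - 216

The characteristic polynomial is χ_A(x) = (x - 6)^4, so the eigenvalues are known. The minimal polynomial is
  m_A(x) = Π_λ (x − λ)^{k_λ}
where k_λ is the size of the *largest* Jordan block for λ (equivalently, the smallest k with (A − λI)^k v = 0 for every generalised eigenvector v of λ).

  λ = 6: largest Jordan block has size 3, contributing (x − 6)^3

So m_A(x) = (x - 6)^3 = x^3 - 18*x^2 + 108*x - 216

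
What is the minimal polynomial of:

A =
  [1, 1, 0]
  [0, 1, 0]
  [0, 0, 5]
x^3 - 7*x^2 + 11*x - 5

The characteristic polynomial is χ_A(x) = (x - 5)*(x - 1)^2, so the eigenvalues are known. The minimal polynomial is
  m_A(x) = Π_λ (x − λ)^{k_λ}
where k_λ is the size of the *largest* Jordan block for λ (equivalently, the smallest k with (A − λI)^k v = 0 for every generalised eigenvector v of λ).

  λ = 1: largest Jordan block has size 2, contributing (x − 1)^2
  λ = 5: largest Jordan block has size 1, contributing (x − 5)

So m_A(x) = (x - 5)*(x - 1)^2 = x^3 - 7*x^2 + 11*x - 5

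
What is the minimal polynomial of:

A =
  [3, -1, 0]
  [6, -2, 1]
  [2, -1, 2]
x^3 - 3*x^2 + 3*x - 1

The characteristic polynomial is χ_A(x) = (x - 1)^3, so the eigenvalues are known. The minimal polynomial is
  m_A(x) = Π_λ (x − λ)^{k_λ}
where k_λ is the size of the *largest* Jordan block for λ (equivalently, the smallest k with (A − λI)^k v = 0 for every generalised eigenvector v of λ).

  λ = 1: largest Jordan block has size 3, contributing (x − 1)^3

So m_A(x) = (x - 1)^3 = x^3 - 3*x^2 + 3*x - 1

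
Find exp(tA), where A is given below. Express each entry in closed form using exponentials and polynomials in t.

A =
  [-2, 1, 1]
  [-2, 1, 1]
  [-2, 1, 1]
e^{tA} =
  [1 - 2*t, t, t]
  [-2*t, t + 1, t]
  [-2*t, t, t + 1]

Strategy: write A = P · J · P⁻¹ where J is a Jordan canonical form, so e^{tA} = P · e^{tJ} · P⁻¹, and e^{tJ} can be computed block-by-block.

A has Jordan form
J =
  [0, 1, 0]
  [0, 0, 0]
  [0, 0, 0]
(up to reordering of blocks).

Per-block formulas:
  For a 1×1 block at λ = 0: exp(t · [0]) = [e^(0t)].
  For a 2×2 Jordan block J_2(0): exp(t · J_2(0)) = e^(0t)·(I + t·N), where N is the 2×2 nilpotent shift.

After assembling e^{tJ} and conjugating by P, we get:

e^{tA} =
  [1 - 2*t, t, t]
  [-2*t, t + 1, t]
  [-2*t, t, t + 1]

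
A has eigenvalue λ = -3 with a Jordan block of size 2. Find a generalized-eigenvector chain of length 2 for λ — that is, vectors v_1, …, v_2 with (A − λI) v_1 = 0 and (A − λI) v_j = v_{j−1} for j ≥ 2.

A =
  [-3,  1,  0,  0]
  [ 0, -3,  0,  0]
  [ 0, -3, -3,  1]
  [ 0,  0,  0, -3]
A Jordan chain for λ = -3 of length 2:
v_1 = (1, 0, -3, 0)ᵀ
v_2 = (0, 1, 0, 0)ᵀ

Let N = A − (-3)·I. We want v_2 with N^2 v_2 = 0 but N^1 v_2 ≠ 0; then v_{j-1} := N · v_j for j = 2, …, 2.

Pick v_2 = (0, 1, 0, 0)ᵀ.
Then v_1 = N · v_2 = (1, 0, -3, 0)ᵀ.

Sanity check: (A − (-3)·I) v_1 = (0, 0, 0, 0)ᵀ = 0. ✓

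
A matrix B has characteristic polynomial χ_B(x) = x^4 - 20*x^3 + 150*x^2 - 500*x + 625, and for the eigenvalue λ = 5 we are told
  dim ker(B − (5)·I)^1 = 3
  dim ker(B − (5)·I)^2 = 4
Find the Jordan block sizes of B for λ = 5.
Block sizes for λ = 5: [2, 1, 1]

From the dimensions of kernels of powers, the number of Jordan blocks of size at least j is d_j − d_{j−1} where d_j = dim ker(N^j) (with d_0 = 0). Computing the differences gives [3, 1].
The number of blocks of size exactly k is (#blocks of size ≥ k) − (#blocks of size ≥ k + 1), so the partition is: 2 block(s) of size 1, 1 block(s) of size 2.
In nonincreasing order the block sizes are [2, 1, 1].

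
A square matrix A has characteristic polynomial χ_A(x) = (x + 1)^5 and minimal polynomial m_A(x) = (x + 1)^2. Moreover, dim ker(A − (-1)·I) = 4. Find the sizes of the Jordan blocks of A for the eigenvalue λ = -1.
Block sizes for λ = -1: [2, 1, 1, 1]

Step 1 — from the characteristic polynomial, algebraic multiplicity of λ = -1 is 5. From dim ker(A − (-1)·I) = 4, there are exactly 4 Jordan blocks for λ = -1.
Step 2 — from the minimal polynomial, the factor (x + 1)^2 tells us the largest block for λ = -1 has size 2.
Step 3 — with total size 5, 4 blocks, and largest block 2, the block sizes (in nonincreasing order) are [2, 1, 1, 1].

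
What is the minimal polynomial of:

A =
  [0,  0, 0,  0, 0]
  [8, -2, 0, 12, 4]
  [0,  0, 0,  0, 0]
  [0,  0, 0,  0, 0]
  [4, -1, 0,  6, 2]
x^2

The characteristic polynomial is χ_A(x) = x^5, so the eigenvalues are known. The minimal polynomial is
  m_A(x) = Π_λ (x − λ)^{k_λ}
where k_λ is the size of the *largest* Jordan block for λ (equivalently, the smallest k with (A − λI)^k v = 0 for every generalised eigenvector v of λ).

  λ = 0: largest Jordan block has size 2, contributing (x − 0)^2

So m_A(x) = x^2 = x^2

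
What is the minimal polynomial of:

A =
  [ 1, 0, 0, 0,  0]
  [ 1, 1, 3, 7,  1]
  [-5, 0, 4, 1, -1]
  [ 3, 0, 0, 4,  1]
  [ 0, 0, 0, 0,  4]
x^4 - 13*x^3 + 60*x^2 - 112*x + 64

The characteristic polynomial is χ_A(x) = (x - 4)^3*(x - 1)^2, so the eigenvalues are known. The minimal polynomial is
  m_A(x) = Π_λ (x − λ)^{k_λ}
where k_λ is the size of the *largest* Jordan block for λ (equivalently, the smallest k with (A − λI)^k v = 0 for every generalised eigenvector v of λ).

  λ = 1: largest Jordan block has size 1, contributing (x − 1)
  λ = 4: largest Jordan block has size 3, contributing (x − 4)^3

So m_A(x) = (x - 4)^3*(x - 1) = x^4 - 13*x^3 + 60*x^2 - 112*x + 64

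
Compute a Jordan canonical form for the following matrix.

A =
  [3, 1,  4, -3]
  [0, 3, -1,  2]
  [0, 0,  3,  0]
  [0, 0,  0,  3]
J_3(3) ⊕ J_1(3)

The characteristic polynomial is
  det(x·I − A) = x^4 - 12*x^3 + 54*x^2 - 108*x + 81 = (x - 3)^4

Eigenvalues and multiplicities (the geometric multiplicity of λ is n − rank(A − λI), which equals the number of Jordan blocks for λ):
  λ = 3: algebraic multiplicity = 4, geometric multiplicity = 2

Determining the block sizes for each eigenvalue:
  λ = 3: with am = 4 and gm = 2, the partition is not yet determined (e.g. several partitions of 4 into 2 parts exist). Let N = A − (3)·I. Computing rank(N^1) = 2, rank(N^2) = 1, rank(N^3) = 0; the number of blocks of size ≥ j is rank(N^{j−1}) − rank(N^j), giving [2, 1, 1]. So we have 1 block(s) of size 3, 1 block(s) of size 1 → block sizes [3, 1]

Assembling the blocks gives a Jordan form
J =
  [3, 1, 0, 0]
  [0, 3, 1, 0]
  [0, 0, 3, 0]
  [0, 0, 0, 3]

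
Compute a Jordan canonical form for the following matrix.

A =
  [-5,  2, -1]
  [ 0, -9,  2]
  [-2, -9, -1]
J_3(-5)

The characteristic polynomial is
  det(x·I − A) = x^3 + 15*x^2 + 75*x + 125 = (x + 5)^3

Eigenvalues and multiplicities (the geometric multiplicity of λ is n − rank(A − λI), which equals the number of Jordan blocks for λ):
  λ = -5: algebraic multiplicity = 3, geometric multiplicity = 1

Determining the block sizes for each eigenvalue:
  λ = -5: one block (gm = 1), so the single block has size am = 3 → block sizes [3]

Assembling the blocks gives a Jordan form
J =
  [-5,  1,  0]
  [ 0, -5,  1]
  [ 0,  0, -5]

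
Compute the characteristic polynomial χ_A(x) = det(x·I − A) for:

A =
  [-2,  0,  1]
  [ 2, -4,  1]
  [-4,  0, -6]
x^3 + 12*x^2 + 48*x + 64

Expanding det(x·I − A) (e.g. by cofactor expansion or by noting that A is similar to its Jordan form J, which has the same characteristic polynomial as A) gives
  χ_A(x) = x^3 + 12*x^2 + 48*x + 64
which factors as (x + 4)^3. The eigenvalues (with algebraic multiplicities) are λ = -4 with multiplicity 3.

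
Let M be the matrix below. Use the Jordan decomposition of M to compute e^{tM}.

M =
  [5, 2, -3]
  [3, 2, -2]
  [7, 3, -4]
e^{tM} =
  [t^2*exp(t)/2 + 4*t*exp(t) + exp(t), t^2*exp(t)/2 + 2*t*exp(t), -t^2*exp(t)/2 - 3*t*exp(t)]
  [t^2*exp(t)/2 + 3*t*exp(t), t^2*exp(t)/2 + t*exp(t) + exp(t), -t^2*exp(t)/2 - 2*t*exp(t)]
  [t^2*exp(t) + 7*t*exp(t), t^2*exp(t) + 3*t*exp(t), -t^2*exp(t) - 5*t*exp(t) + exp(t)]

Strategy: write M = P · J · P⁻¹ where J is a Jordan canonical form, so e^{tM} = P · e^{tJ} · P⁻¹, and e^{tJ} can be computed block-by-block.

M has Jordan form
J =
  [1, 1, 0]
  [0, 1, 1]
  [0, 0, 1]
(up to reordering of blocks).

Per-block formulas:
  For a 3×3 Jordan block J_3(1): exp(t · J_3(1)) = e^(1t)·(I + t·N + (t^2/2)·N^2), where N is the 3×3 nilpotent shift.

After assembling e^{tJ} and conjugating by P, we get:

e^{tM} =
  [t^2*exp(t)/2 + 4*t*exp(t) + exp(t), t^2*exp(t)/2 + 2*t*exp(t), -t^2*exp(t)/2 - 3*t*exp(t)]
  [t^2*exp(t)/2 + 3*t*exp(t), t^2*exp(t)/2 + t*exp(t) + exp(t), -t^2*exp(t)/2 - 2*t*exp(t)]
  [t^2*exp(t) + 7*t*exp(t), t^2*exp(t) + 3*t*exp(t), -t^2*exp(t) - 5*t*exp(t) + exp(t)]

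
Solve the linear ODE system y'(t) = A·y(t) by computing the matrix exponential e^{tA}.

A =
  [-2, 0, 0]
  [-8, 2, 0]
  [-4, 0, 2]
e^{tA} =
  [exp(-2*t), 0, 0]
  [-2*exp(2*t) + 2*exp(-2*t), exp(2*t), 0]
  [-exp(2*t) + exp(-2*t), 0, exp(2*t)]

Strategy: write A = P · J · P⁻¹ where J is a Jordan canonical form, so e^{tA} = P · e^{tJ} · P⁻¹, and e^{tJ} can be computed block-by-block.

A has Jordan form
J =
  [-2, 0, 0]
  [ 0, 2, 0]
  [ 0, 0, 2]
(up to reordering of blocks).

Per-block formulas:
  For a 1×1 block at λ = 2: exp(t · [2]) = [e^(2t)].
  For a 1×1 block at λ = -2: exp(t · [-2]) = [e^(-2t)].

After assembling e^{tJ} and conjugating by P, we get:

e^{tA} =
  [exp(-2*t), 0, 0]
  [-2*exp(2*t) + 2*exp(-2*t), exp(2*t), 0]
  [-exp(2*t) + exp(-2*t), 0, exp(2*t)]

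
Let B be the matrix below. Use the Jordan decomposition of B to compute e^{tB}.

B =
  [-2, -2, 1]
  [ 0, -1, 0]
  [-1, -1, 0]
e^{tB} =
  [-t*exp(-t) + exp(-t), t^2*exp(-t)/2 - 2*t*exp(-t), t*exp(-t)]
  [0, exp(-t), 0]
  [-t*exp(-t), t^2*exp(-t)/2 - t*exp(-t), t*exp(-t) + exp(-t)]

Strategy: write B = P · J · P⁻¹ where J is a Jordan canonical form, so e^{tB} = P · e^{tJ} · P⁻¹, and e^{tJ} can be computed block-by-block.

B has Jordan form
J =
  [-1,  1,  0]
  [ 0, -1,  1]
  [ 0,  0, -1]
(up to reordering of blocks).

Per-block formulas:
  For a 3×3 Jordan block J_3(-1): exp(t · J_3(-1)) = e^(-1t)·(I + t·N + (t^2/2)·N^2), where N is the 3×3 nilpotent shift.

After assembling e^{tJ} and conjugating by P, we get:

e^{tB} =
  [-t*exp(-t) + exp(-t), t^2*exp(-t)/2 - 2*t*exp(-t), t*exp(-t)]
  [0, exp(-t), 0]
  [-t*exp(-t), t^2*exp(-t)/2 - t*exp(-t), t*exp(-t) + exp(-t)]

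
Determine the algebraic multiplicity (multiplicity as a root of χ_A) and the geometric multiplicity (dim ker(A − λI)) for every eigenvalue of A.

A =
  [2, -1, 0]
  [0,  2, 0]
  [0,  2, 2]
λ = 2: alg = 3, geom = 2

Step 1 — factor the characteristic polynomial to read off the algebraic multiplicities:
  χ_A(x) = (x - 2)^3

Step 2 — compute geometric multiplicities via the rank-nullity identity g(λ) = n − rank(A − λI):
  rank(A − (2)·I) = 1, so dim ker(A − (2)·I) = n − 1 = 2

Summary:
  λ = 2: algebraic multiplicity = 3, geometric multiplicity = 2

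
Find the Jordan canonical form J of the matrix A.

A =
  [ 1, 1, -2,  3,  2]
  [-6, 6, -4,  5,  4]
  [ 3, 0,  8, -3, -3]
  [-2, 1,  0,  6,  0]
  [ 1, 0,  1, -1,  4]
J_2(5) ⊕ J_2(5) ⊕ J_1(5)

The characteristic polynomial is
  det(x·I − A) = x^5 - 25*x^4 + 250*x^3 - 1250*x^2 + 3125*x - 3125 = (x - 5)^5

Eigenvalues and multiplicities (the geometric multiplicity of λ is n − rank(A − λI), which equals the number of Jordan blocks for λ):
  λ = 5: algebraic multiplicity = 5, geometric multiplicity = 3

Determining the block sizes for each eigenvalue:
  λ = 5: with am = 5 and gm = 3, the partition is not yet determined (e.g. several partitions of 5 into 3 parts exist). Let N = A − (5)·I. Computing rank(N^1) = 2, rank(N^2) = 0; the number of blocks of size ≥ j is rank(N^{j−1}) − rank(N^j), giving [3, 2]. So we have 2 block(s) of size 2, 1 block(s) of size 1 → block sizes [2, 2, 1]

Assembling the blocks gives a Jordan form
J =
  [5, 1, 0, 0, 0]
  [0, 5, 0, 0, 0]
  [0, 0, 5, 1, 0]
  [0, 0, 0, 5, 0]
  [0, 0, 0, 0, 5]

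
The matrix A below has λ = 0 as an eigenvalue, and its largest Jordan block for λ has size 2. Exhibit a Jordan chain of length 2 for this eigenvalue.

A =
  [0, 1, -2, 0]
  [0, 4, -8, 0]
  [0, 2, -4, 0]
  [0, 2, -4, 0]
A Jordan chain for λ = 0 of length 2:
v_1 = (1, 4, 2, 2)ᵀ
v_2 = (0, 1, 0, 0)ᵀ

Let N = A − (0)·I. We want v_2 with N^2 v_2 = 0 but N^1 v_2 ≠ 0; then v_{j-1} := N · v_j for j = 2, …, 2.

Pick v_2 = (0, 1, 0, 0)ᵀ.
Then v_1 = N · v_2 = (1, 4, 2, 2)ᵀ.

Sanity check: (A − (0)·I) v_1 = (0, 0, 0, 0)ᵀ = 0. ✓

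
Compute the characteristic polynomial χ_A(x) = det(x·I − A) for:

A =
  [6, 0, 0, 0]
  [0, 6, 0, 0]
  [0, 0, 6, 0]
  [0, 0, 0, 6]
x^4 - 24*x^3 + 216*x^2 - 864*x + 1296

Expanding det(x·I − A) (e.g. by cofactor expansion or by noting that A is similar to its Jordan form J, which has the same characteristic polynomial as A) gives
  χ_A(x) = x^4 - 24*x^3 + 216*x^2 - 864*x + 1296
which factors as (x - 6)^4. The eigenvalues (with algebraic multiplicities) are λ = 6 with multiplicity 4.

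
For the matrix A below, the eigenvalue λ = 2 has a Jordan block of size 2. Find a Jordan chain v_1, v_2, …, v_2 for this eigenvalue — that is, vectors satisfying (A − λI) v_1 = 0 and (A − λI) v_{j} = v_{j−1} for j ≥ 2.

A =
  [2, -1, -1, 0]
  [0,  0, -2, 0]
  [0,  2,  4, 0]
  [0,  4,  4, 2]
A Jordan chain for λ = 2 of length 2:
v_1 = (-1, -2, 2, 4)ᵀ
v_2 = (0, 1, 0, 0)ᵀ

Let N = A − (2)·I. We want v_2 with N^2 v_2 = 0 but N^1 v_2 ≠ 0; then v_{j-1} := N · v_j for j = 2, …, 2.

Pick v_2 = (0, 1, 0, 0)ᵀ.
Then v_1 = N · v_2 = (-1, -2, 2, 4)ᵀ.

Sanity check: (A − (2)·I) v_1 = (0, 0, 0, 0)ᵀ = 0. ✓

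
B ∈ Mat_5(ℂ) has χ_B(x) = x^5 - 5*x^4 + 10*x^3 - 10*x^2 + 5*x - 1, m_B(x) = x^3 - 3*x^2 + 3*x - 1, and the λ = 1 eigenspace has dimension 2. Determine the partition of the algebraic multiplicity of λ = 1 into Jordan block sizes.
Block sizes for λ = 1: [3, 2]

Step 1 — from the characteristic polynomial, algebraic multiplicity of λ = 1 is 5. From dim ker(B − (1)·I) = 2, there are exactly 2 Jordan blocks for λ = 1.
Step 2 — from the minimal polynomial, the factor (x − 1)^3 tells us the largest block for λ = 1 has size 3.
Step 3 — with total size 5, 2 blocks, and largest block 3, the block sizes (in nonincreasing order) are [3, 2].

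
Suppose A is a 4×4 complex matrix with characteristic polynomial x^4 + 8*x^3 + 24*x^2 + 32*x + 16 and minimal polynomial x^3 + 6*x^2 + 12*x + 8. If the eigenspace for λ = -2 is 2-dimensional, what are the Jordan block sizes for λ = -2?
Block sizes for λ = -2: [3, 1]

Step 1 — from the characteristic polynomial, algebraic multiplicity of λ = -2 is 4. From dim ker(A − (-2)·I) = 2, there are exactly 2 Jordan blocks for λ = -2.
Step 2 — from the minimal polynomial, the factor (x + 2)^3 tells us the largest block for λ = -2 has size 3.
Step 3 — with total size 4, 2 blocks, and largest block 3, the block sizes (in nonincreasing order) are [3, 1].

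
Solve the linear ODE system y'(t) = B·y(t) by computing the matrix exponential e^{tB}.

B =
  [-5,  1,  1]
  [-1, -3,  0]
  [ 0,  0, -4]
e^{tB} =
  [-t*exp(-4*t) + exp(-4*t), t*exp(-4*t), -t^2*exp(-4*t)/2 + t*exp(-4*t)]
  [-t*exp(-4*t), t*exp(-4*t) + exp(-4*t), -t^2*exp(-4*t)/2]
  [0, 0, exp(-4*t)]

Strategy: write B = P · J · P⁻¹ where J is a Jordan canonical form, so e^{tB} = P · e^{tJ} · P⁻¹, and e^{tJ} can be computed block-by-block.

B has Jordan form
J =
  [-4,  1,  0]
  [ 0, -4,  1]
  [ 0,  0, -4]
(up to reordering of blocks).

Per-block formulas:
  For a 3×3 Jordan block J_3(-4): exp(t · J_3(-4)) = e^(-4t)·(I + t·N + (t^2/2)·N^2), where N is the 3×3 nilpotent shift.

After assembling e^{tJ} and conjugating by P, we get:

e^{tB} =
  [-t*exp(-4*t) + exp(-4*t), t*exp(-4*t), -t^2*exp(-4*t)/2 + t*exp(-4*t)]
  [-t*exp(-4*t), t*exp(-4*t) + exp(-4*t), -t^2*exp(-4*t)/2]
  [0, 0, exp(-4*t)]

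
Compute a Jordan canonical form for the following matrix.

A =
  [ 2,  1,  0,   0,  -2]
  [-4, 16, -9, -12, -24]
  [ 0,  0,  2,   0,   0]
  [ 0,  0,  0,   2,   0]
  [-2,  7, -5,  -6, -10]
J_3(2) ⊕ J_1(2) ⊕ J_1(4)

The characteristic polynomial is
  det(x·I − A) = x^5 - 12*x^4 + 56*x^3 - 128*x^2 + 144*x - 64 = (x - 4)*(x - 2)^4

Eigenvalues and multiplicities (the geometric multiplicity of λ is n − rank(A − λI), which equals the number of Jordan blocks for λ):
  λ = 2: algebraic multiplicity = 4, geometric multiplicity = 2
  λ = 4: algebraic multiplicity = 1, geometric multiplicity = 1

Determining the block sizes for each eigenvalue:
  λ = 2: with am = 4 and gm = 2, the partition is not yet determined (e.g. several partitions of 4 into 2 parts exist). Let N = A − (2)·I. Computing rank(N^1) = 3, rank(N^2) = 2, rank(N^3) = 1; the number of blocks of size ≥ j is rank(N^{j−1}) − rank(N^j), giving [2, 1, 1]. So we have 1 block(s) of size 3, 1 block(s) of size 1 → block sizes [3, 1]
  λ = 4: one block (gm = 1), so the single block has size am = 1 → block sizes [1]

Assembling the blocks gives a Jordan form
J =
  [2, 1, 0, 0, 0]
  [0, 2, 1, 0, 0]
  [0, 0, 2, 0, 0]
  [0, 0, 0, 2, 0]
  [0, 0, 0, 0, 4]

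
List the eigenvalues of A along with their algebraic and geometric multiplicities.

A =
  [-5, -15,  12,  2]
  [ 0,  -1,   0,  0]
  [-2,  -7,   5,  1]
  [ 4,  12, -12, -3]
λ = -1: alg = 4, geom = 2

Step 1 — factor the characteristic polynomial to read off the algebraic multiplicities:
  χ_A(x) = (x + 1)^4

Step 2 — compute geometric multiplicities via the rank-nullity identity g(λ) = n − rank(A − λI):
  rank(A − (-1)·I) = 2, so dim ker(A − (-1)·I) = n − 2 = 2

Summary:
  λ = -1: algebraic multiplicity = 4, geometric multiplicity = 2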